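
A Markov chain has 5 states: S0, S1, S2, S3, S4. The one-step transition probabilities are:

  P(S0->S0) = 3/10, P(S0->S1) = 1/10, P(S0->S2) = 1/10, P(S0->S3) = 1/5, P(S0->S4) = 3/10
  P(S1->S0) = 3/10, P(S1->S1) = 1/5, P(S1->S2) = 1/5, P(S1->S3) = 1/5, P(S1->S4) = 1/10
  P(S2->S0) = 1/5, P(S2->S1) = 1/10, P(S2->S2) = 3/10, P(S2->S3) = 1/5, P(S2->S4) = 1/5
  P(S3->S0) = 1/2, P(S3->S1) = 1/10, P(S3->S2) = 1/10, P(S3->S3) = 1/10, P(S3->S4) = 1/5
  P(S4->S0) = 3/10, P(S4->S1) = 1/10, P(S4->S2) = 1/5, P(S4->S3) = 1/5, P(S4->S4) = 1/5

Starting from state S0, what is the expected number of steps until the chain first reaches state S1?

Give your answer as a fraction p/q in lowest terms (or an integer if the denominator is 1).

Let h_i = expected steps to first reach S1 from state i.
Boundary: h_S1 = 0.
First-step equations for the other states:
  h_S0 = 1 + 3/10*h_S0 + 1/10*h_S1 + 1/10*h_S2 + 1/5*h_S3 + 3/10*h_S4
  h_S2 = 1 + 1/5*h_S0 + 1/10*h_S1 + 3/10*h_S2 + 1/5*h_S3 + 1/5*h_S4
  h_S3 = 1 + 1/2*h_S0 + 1/10*h_S1 + 1/10*h_S2 + 1/10*h_S3 + 1/5*h_S4
  h_S4 = 1 + 3/10*h_S0 + 1/10*h_S1 + 1/5*h_S2 + 1/5*h_S3 + 1/5*h_S4

Substituting h_S1 = 0 and rearranging gives the linear system (I - Q) h = 1:
  [7/10, -1/10, -1/5, -3/10] . (h_S0, h_S2, h_S3, h_S4) = 1
  [-1/5, 7/10, -1/5, -1/5] . (h_S0, h_S2, h_S3, h_S4) = 1
  [-1/2, -1/10, 9/10, -1/5] . (h_S0, h_S2, h_S3, h_S4) = 1
  [-3/10, -1/5, -1/5, 4/5] . (h_S0, h_S2, h_S3, h_S4) = 1

Solving yields:
  h_S0 = 10
  h_S2 = 10
  h_S3 = 10
  h_S4 = 10

Starting state is S0, so the expected hitting time is h_S0 = 10.

Answer: 10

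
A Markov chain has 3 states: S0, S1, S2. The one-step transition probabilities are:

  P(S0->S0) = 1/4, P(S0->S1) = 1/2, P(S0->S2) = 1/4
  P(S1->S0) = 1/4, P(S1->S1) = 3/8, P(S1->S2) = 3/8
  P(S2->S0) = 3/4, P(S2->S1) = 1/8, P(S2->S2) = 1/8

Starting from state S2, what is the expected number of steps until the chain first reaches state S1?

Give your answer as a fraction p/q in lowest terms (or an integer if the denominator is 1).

Let h_i = expected steps to first reach S1 from state i.
Boundary: h_S1 = 0.
First-step equations for the other states:
  h_S0 = 1 + 1/4*h_S0 + 1/2*h_S1 + 1/4*h_S2
  h_S2 = 1 + 3/4*h_S0 + 1/8*h_S1 + 1/8*h_S2

Substituting h_S1 = 0 and rearranging gives the linear system (I - Q) h = 1:
  [3/4, -1/4] . (h_S0, h_S2) = 1
  [-3/4, 7/8] . (h_S0, h_S2) = 1

Solving yields:
  h_S0 = 12/5
  h_S2 = 16/5

Starting state is S2, so the expected hitting time is h_S2 = 16/5.

Answer: 16/5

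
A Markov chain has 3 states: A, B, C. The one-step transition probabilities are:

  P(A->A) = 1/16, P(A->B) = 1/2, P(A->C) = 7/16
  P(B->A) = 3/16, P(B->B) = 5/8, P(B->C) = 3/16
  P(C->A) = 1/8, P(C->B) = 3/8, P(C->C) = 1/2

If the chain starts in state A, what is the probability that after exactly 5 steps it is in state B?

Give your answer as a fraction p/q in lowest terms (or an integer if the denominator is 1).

Answer: 274967/524288

Derivation:
Computing P^5 by repeated multiplication:
P^1 =
  A: [1/16, 1/2, 7/16]
  B: [3/16, 5/8, 3/16]
  C: [1/8, 3/8, 1/2]
P^2 =
  A: [39/256, 65/128, 87/256]
  B: [39/256, 71/128, 75/256]
  C: [9/64, 31/64, 3/8]
P^3 =
  A: [603/4096, 1067/2048, 1359/4096]
  B: [615/4096, 1091/2048, 1299/4096]
  C: [75/512, 263/512, 87/256]
P^4 =
  A: [9723/65536, 17159/32768, 21495/65536]
  B: [9759/65536, 17267/32768, 21243/65536]
  C: [303/2048, 2137/4096, 1353/4096]
P^5 =
  A: [155667/1048576, 274967/524288, 342975/1048576]
  B: [155847/1048576, 275435/524288, 341859/1048576]
  C: [9723/65536, 1073/2048, 21477/65536]

(P^5)[A -> B] = 274967/524288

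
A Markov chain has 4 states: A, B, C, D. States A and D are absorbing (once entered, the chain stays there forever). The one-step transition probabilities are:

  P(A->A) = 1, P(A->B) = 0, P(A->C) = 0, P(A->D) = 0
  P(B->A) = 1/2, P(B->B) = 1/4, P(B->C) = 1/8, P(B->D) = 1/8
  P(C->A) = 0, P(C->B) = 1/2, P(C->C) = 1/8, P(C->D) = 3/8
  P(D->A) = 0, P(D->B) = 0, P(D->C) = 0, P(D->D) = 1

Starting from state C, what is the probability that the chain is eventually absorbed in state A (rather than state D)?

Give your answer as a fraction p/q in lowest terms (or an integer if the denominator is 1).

Answer: 8/19

Derivation:
Let a_i = P(absorbed in A | start in state i).
Boundary conditions: a_A = 1, a_D = 0.
For each transient state i, a_i = sum_j P(i->j) * a_j:
  a_B = 1/2*a_A + 1/4*a_B + 1/8*a_C + 1/8*a_D
  a_C = 0*a_A + 1/2*a_B + 1/8*a_C + 3/8*a_D

Substituting a_A = 1 and a_D = 0, rearrange to (I - Q) a = r where r[i] = P(i -> A):
  [3/4, -1/8] . (a_B, a_C) = 1/2
  [-1/2, 7/8] . (a_B, a_C) = 0

Solving yields:
  a_B = 14/19
  a_C = 8/19

Starting state is C, so the absorption probability is a_C = 8/19.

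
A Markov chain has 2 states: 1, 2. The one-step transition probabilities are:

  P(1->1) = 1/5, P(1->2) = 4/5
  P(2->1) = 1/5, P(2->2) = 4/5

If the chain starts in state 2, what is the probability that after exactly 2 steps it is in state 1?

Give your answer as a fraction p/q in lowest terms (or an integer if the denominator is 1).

Computing P^2 by repeated multiplication:
P^1 =
  1: [1/5, 4/5]
  2: [1/5, 4/5]
P^2 =
  1: [1/5, 4/5]
  2: [1/5, 4/5]

(P^2)[2 -> 1] = 1/5

Answer: 1/5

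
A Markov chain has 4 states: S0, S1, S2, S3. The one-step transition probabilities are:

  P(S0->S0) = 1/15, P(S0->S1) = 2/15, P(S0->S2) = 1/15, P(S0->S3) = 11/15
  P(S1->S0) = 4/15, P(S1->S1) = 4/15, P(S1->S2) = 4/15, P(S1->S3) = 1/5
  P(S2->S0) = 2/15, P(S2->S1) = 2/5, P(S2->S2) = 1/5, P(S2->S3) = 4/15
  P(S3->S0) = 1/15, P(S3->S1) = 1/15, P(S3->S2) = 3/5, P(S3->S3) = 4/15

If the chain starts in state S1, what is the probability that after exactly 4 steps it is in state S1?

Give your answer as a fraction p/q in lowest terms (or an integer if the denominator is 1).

Computing P^4 by repeated multiplication:
P^1 =
  S0: [1/15, 2/15, 1/15, 11/15]
  S1: [4/15, 4/15, 4/15, 1/5]
  S2: [2/15, 2/5, 1/5, 4/15]
  S3: [1/15, 1/15, 3/5, 4/15]
P^2 =
  S0: [22/225, 3/25, 37/75, 13/45]
  S1: [31/225, 17/75, 59/225, 28/75]
  S2: [4/25, 2/9, 71/225, 68/225]
  S3: [3/25, 64/225, 68/225, 22/75]
P^3 =
  S0: [139/1125, 883/3375, 1048/3375, 1027/3375]
  S1: [437/3375, 704/3375, 1168/3375, 1066/3375]
  S2: [446/3375, 766/3375, 1061/3375, 1102/3375]
  S3: [97/675, 784/3375, 1081/3375, 41/135]
P^4 =
  S0: [7072/50625, 11681/50625, 16336/50625, 15536/50625]
  S1: [1331/10125, 11764/50625, 16351/50625, 1057/3375]
  S2: [6734/50625, 3808/16875, 5537/16875, 15856/50625]
  S3: [6808/50625, 11617/50625, 5363/16875, 16111/50625]

(P^4)[S1 -> S1] = 11764/50625

Answer: 11764/50625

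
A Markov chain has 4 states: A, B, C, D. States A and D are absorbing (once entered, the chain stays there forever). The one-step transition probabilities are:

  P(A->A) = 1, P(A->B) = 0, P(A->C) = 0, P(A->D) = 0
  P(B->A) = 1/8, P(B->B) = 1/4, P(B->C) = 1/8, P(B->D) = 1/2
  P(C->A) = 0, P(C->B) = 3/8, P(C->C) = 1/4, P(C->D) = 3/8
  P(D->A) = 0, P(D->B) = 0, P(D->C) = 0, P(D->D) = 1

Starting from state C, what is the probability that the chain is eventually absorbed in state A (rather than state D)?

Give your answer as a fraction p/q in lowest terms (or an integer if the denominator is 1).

Let a_i = P(absorbed in A | start in state i).
Boundary conditions: a_A = 1, a_D = 0.
For each transient state i, a_i = sum_j P(i->j) * a_j:
  a_B = 1/8*a_A + 1/4*a_B + 1/8*a_C + 1/2*a_D
  a_C = 0*a_A + 3/8*a_B + 1/4*a_C + 3/8*a_D

Substituting a_A = 1 and a_D = 0, rearrange to (I - Q) a = r where r[i] = P(i -> A):
  [3/4, -1/8] . (a_B, a_C) = 1/8
  [-3/8, 3/4] . (a_B, a_C) = 0

Solving yields:
  a_B = 2/11
  a_C = 1/11

Starting state is C, so the absorption probability is a_C = 1/11.

Answer: 1/11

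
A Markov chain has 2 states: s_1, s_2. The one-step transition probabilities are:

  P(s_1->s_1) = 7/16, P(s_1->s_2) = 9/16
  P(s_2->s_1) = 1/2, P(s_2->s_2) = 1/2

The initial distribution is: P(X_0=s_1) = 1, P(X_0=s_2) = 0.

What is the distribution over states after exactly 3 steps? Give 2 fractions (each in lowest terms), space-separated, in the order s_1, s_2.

Answer: 1927/4096 2169/4096

Derivation:
Propagating the distribution step by step (d_{t+1} = d_t * P):
d_0 = (s_1=1, s_2=0)
  d_1[s_1] = 1*7/16 + 0*1/2 = 7/16
  d_1[s_2] = 1*9/16 + 0*1/2 = 9/16
d_1 = (s_1=7/16, s_2=9/16)
  d_2[s_1] = 7/16*7/16 + 9/16*1/2 = 121/256
  d_2[s_2] = 7/16*9/16 + 9/16*1/2 = 135/256
d_2 = (s_1=121/256, s_2=135/256)
  d_3[s_1] = 121/256*7/16 + 135/256*1/2 = 1927/4096
  d_3[s_2] = 121/256*9/16 + 135/256*1/2 = 2169/4096
d_3 = (s_1=1927/4096, s_2=2169/4096)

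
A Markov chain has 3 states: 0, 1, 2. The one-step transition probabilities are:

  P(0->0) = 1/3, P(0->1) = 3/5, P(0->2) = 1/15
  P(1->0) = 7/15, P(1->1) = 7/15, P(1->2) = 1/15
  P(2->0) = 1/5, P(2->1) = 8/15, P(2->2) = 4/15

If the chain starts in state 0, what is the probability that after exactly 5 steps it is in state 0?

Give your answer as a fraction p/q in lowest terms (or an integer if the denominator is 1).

Computing P^5 by repeated multiplication:
P^1 =
  0: [1/3, 3/5, 1/15]
  1: [7/15, 7/15, 1/15]
  2: [1/5, 8/15, 4/15]
P^2 =
  0: [91/225, 116/225, 2/25]
  1: [29/75, 8/15, 2/25]
  2: [83/225, 23/45, 3/25]
P^3 =
  0: [1321/3375, 71/135, 31/375]
  1: [443/1125, 589/1125, 31/375]
  2: [1301/3375, 1768/3375, 34/375]
P^4 =
  0: [19867/50625, 26546/50625, 52/625]
  1: [6617/16875, 8854/16875, 52/625]
  2: [19799/50625, 26533/50625, 53/625]
P^5 =
  0: [297793/759375, 398321/759375, 781/9375]
  1: [3971/10125, 132763/253125, 781/9375]
  2: [59521/151875, 398266/759375, 784/9375]

(P^5)[0 -> 0] = 297793/759375

Answer: 297793/759375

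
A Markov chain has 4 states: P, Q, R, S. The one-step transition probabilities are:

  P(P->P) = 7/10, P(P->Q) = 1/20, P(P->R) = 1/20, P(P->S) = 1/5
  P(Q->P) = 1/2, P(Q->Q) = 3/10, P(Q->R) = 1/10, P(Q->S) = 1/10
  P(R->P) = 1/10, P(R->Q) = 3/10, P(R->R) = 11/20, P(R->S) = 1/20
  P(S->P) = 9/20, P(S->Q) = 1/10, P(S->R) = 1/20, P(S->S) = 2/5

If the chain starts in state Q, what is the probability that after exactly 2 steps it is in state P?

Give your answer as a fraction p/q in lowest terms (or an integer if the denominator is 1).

Answer: 111/200

Derivation:
Computing P^2 by repeated multiplication:
P^1 =
  P: [7/10, 1/20, 1/20, 1/5]
  Q: [1/2, 3/10, 1/10, 1/10]
  R: [1/10, 3/10, 11/20, 1/20]
  S: [9/20, 1/10, 1/20, 2/5]
P^2 =
  P: [61/100, 17/200, 31/400, 91/400]
  Q: [111/200, 31/200, 23/200, 7/40]
  R: [119/400, 53/200, 17/50, 39/400]
  S: [11/20, 43/400, 2/25, 21/80]

(P^2)[Q -> P] = 111/200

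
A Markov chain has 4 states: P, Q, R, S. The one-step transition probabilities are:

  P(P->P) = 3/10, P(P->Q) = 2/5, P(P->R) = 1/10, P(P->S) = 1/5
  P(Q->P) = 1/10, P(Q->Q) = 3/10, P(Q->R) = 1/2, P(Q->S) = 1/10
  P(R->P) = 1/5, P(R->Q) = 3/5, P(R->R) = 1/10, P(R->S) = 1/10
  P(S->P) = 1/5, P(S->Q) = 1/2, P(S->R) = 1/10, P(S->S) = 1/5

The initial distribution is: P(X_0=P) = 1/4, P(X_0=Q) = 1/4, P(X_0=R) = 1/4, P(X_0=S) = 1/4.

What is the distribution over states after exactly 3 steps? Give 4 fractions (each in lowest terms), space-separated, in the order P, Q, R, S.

Propagating the distribution step by step (d_{t+1} = d_t * P):
d_0 = (P=1/4, Q=1/4, R=1/4, S=1/4)
  d_1[P] = 1/4*3/10 + 1/4*1/10 + 1/4*1/5 + 1/4*1/5 = 1/5
  d_1[Q] = 1/4*2/5 + 1/4*3/10 + 1/4*3/5 + 1/4*1/2 = 9/20
  d_1[R] = 1/4*1/10 + 1/4*1/2 + 1/4*1/10 + 1/4*1/10 = 1/5
  d_1[S] = 1/4*1/5 + 1/4*1/10 + 1/4*1/10 + 1/4*1/5 = 3/20
d_1 = (P=1/5, Q=9/20, R=1/5, S=3/20)
  d_2[P] = 1/5*3/10 + 9/20*1/10 + 1/5*1/5 + 3/20*1/5 = 7/40
  d_2[Q] = 1/5*2/5 + 9/20*3/10 + 1/5*3/5 + 3/20*1/2 = 41/100
  d_2[R] = 1/5*1/10 + 9/20*1/2 + 1/5*1/10 + 3/20*1/10 = 7/25
  d_2[S] = 1/5*1/5 + 9/20*1/10 + 1/5*1/10 + 3/20*1/5 = 27/200
d_2 = (P=7/40, Q=41/100, R=7/25, S=27/200)
  d_3[P] = 7/40*3/10 + 41/100*1/10 + 7/25*1/5 + 27/200*1/5 = 353/2000
  d_3[Q] = 7/40*2/5 + 41/100*3/10 + 7/25*3/5 + 27/200*1/2 = 857/2000
  d_3[R] = 7/40*1/10 + 41/100*1/2 + 7/25*1/10 + 27/200*1/10 = 33/125
  d_3[S] = 7/40*1/5 + 41/100*1/10 + 7/25*1/10 + 27/200*1/5 = 131/1000
d_3 = (P=353/2000, Q=857/2000, R=33/125, S=131/1000)

Answer: 353/2000 857/2000 33/125 131/1000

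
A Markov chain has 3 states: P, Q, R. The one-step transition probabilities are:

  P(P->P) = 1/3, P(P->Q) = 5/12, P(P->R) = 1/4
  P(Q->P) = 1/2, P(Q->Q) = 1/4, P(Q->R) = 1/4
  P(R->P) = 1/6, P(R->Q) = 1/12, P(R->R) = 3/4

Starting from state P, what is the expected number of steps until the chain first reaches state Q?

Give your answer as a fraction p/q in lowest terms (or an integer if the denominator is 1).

Answer: 4

Derivation:
Let h_i = expected steps to first reach Q from state i.
Boundary: h_Q = 0.
First-step equations for the other states:
  h_P = 1 + 1/3*h_P + 5/12*h_Q + 1/4*h_R
  h_R = 1 + 1/6*h_P + 1/12*h_Q + 3/4*h_R

Substituting h_Q = 0 and rearranging gives the linear system (I - Q) h = 1:
  [2/3, -1/4] . (h_P, h_R) = 1
  [-1/6, 1/4] . (h_P, h_R) = 1

Solving yields:
  h_P = 4
  h_R = 20/3

Starting state is P, so the expected hitting time is h_P = 4.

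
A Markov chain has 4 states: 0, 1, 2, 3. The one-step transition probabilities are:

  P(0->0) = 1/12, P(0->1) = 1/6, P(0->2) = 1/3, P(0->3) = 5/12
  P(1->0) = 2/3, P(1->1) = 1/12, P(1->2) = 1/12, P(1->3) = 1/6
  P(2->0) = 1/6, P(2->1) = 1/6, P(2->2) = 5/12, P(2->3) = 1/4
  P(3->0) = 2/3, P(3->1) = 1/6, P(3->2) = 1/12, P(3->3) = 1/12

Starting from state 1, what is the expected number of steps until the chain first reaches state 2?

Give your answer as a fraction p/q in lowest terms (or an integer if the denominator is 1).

Let h_i = expected steps to first reach 2 from state i.
Boundary: h_2 = 0.
First-step equations for the other states:
  h_0 = 1 + 1/12*h_0 + 1/6*h_1 + 1/3*h_2 + 5/12*h_3
  h_1 = 1 + 2/3*h_0 + 1/12*h_1 + 1/12*h_2 + 1/6*h_3
  h_3 = 1 + 2/3*h_0 + 1/6*h_1 + 1/12*h_2 + 1/12*h_3

Substituting h_2 = 0 and rearranging gives the linear system (I - Q) h = 1:
  [11/12, -1/6, -5/12] . (h_0, h_1, h_3) = 1
  [-2/3, 11/12, -1/6] . (h_0, h_1, h_3) = 1
  [-2/3, -1/6, 11/12] . (h_0, h_1, h_3) = 1

Solving yields:
  h_0 = 192/43
  h_1 = 228/43
  h_3 = 228/43

Starting state is 1, so the expected hitting time is h_1 = 228/43.

Answer: 228/43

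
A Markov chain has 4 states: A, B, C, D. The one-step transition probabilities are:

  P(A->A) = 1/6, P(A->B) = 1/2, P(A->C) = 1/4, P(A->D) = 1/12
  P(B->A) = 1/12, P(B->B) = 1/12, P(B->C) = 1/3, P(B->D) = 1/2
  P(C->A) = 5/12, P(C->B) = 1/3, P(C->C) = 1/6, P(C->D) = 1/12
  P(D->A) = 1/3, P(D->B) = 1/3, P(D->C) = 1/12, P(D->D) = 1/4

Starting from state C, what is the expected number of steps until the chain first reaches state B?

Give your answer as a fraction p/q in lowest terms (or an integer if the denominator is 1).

Answer: 900/349

Derivation:
Let h_i = expected steps to first reach B from state i.
Boundary: h_B = 0.
First-step equations for the other states:
  h_A = 1 + 1/6*h_A + 1/2*h_B + 1/4*h_C + 1/12*h_D
  h_C = 1 + 5/12*h_A + 1/3*h_B + 1/6*h_C + 1/12*h_D
  h_D = 1 + 1/3*h_A + 1/3*h_B + 1/12*h_C + 1/4*h_D

Substituting h_B = 0 and rearranging gives the linear system (I - Q) h = 1:
  [5/6, -1/4, -1/12] . (h_A, h_C, h_D) = 1
  [-5/12, 5/6, -1/12] . (h_A, h_C, h_D) = 1
  [-1/3, -1/12, 3/4] . (h_A, h_C, h_D) = 1

Solving yields:
  h_A = 780/349
  h_C = 900/349
  h_D = 912/349

Starting state is C, so the expected hitting time is h_C = 900/349.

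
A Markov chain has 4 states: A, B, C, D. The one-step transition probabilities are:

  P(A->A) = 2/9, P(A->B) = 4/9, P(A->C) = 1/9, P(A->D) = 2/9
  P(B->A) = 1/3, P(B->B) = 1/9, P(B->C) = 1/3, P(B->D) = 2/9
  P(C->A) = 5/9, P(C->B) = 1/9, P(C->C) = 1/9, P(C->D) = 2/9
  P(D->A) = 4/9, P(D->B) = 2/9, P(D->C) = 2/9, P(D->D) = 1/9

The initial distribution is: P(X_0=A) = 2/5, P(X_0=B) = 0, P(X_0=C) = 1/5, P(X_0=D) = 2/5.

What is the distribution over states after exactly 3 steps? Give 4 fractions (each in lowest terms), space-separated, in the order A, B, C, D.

Propagating the distribution step by step (d_{t+1} = d_t * P):
d_0 = (A=2/5, B=0, C=1/5, D=2/5)
  d_1[A] = 2/5*2/9 + 0*1/3 + 1/5*5/9 + 2/5*4/9 = 17/45
  d_1[B] = 2/5*4/9 + 0*1/9 + 1/5*1/9 + 2/5*2/9 = 13/45
  d_1[C] = 2/5*1/9 + 0*1/3 + 1/5*1/9 + 2/5*2/9 = 7/45
  d_1[D] = 2/5*2/9 + 0*2/9 + 1/5*2/9 + 2/5*1/9 = 8/45
d_1 = (A=17/45, B=13/45, C=7/45, D=8/45)
  d_2[A] = 17/45*2/9 + 13/45*1/3 + 7/45*5/9 + 8/45*4/9 = 28/81
  d_2[B] = 17/45*4/9 + 13/45*1/9 + 7/45*1/9 + 8/45*2/9 = 104/405
  d_2[C] = 17/45*1/9 + 13/45*1/3 + 7/45*1/9 + 8/45*2/9 = 79/405
  d_2[D] = 17/45*2/9 + 13/45*2/9 + 7/45*2/9 + 8/45*1/9 = 82/405
d_2 = (A=28/81, B=104/405, C=79/405, D=82/405)
  d_3[A] = 28/81*2/9 + 104/405*1/3 + 79/405*5/9 + 82/405*4/9 = 263/729
  d_3[B] = 28/81*4/9 + 104/405*1/9 + 79/405*1/9 + 82/405*2/9 = 907/3645
  d_3[C] = 28/81*1/9 + 104/405*1/3 + 79/405*1/9 + 82/405*2/9 = 139/729
  d_3[D] = 28/81*2/9 + 104/405*2/9 + 79/405*2/9 + 82/405*1/9 = 728/3645
d_3 = (A=263/729, B=907/3645, C=139/729, D=728/3645)

Answer: 263/729 907/3645 139/729 728/3645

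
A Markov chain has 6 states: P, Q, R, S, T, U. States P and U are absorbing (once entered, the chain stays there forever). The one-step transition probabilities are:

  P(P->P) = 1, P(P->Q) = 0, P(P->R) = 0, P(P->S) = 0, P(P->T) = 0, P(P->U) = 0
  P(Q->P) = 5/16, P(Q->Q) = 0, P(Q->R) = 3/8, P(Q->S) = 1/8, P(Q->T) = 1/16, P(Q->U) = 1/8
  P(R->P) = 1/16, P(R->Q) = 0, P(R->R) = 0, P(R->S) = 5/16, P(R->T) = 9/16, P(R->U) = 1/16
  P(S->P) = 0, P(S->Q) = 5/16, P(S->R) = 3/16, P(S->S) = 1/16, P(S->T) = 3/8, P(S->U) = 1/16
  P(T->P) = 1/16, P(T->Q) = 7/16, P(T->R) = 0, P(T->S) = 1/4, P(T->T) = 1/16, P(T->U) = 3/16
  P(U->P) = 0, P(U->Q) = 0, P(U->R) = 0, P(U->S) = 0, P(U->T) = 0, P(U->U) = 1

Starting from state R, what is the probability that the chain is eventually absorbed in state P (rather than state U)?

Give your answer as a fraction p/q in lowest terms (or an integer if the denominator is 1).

Answer: 13982/29851

Derivation:
Let a_i = P(absorbed in P | start in state i).
Boundary conditions: a_P = 1, a_U = 0.
For each transient state i, a_i = sum_j P(i->j) * a_j:
  a_Q = 5/16*a_P + 0*a_Q + 3/8*a_R + 1/8*a_S + 1/16*a_T + 1/8*a_U
  a_R = 1/16*a_P + 0*a_Q + 0*a_R + 5/16*a_S + 9/16*a_T + 1/16*a_U
  a_S = 0*a_P + 5/16*a_Q + 3/16*a_R + 1/16*a_S + 3/8*a_T + 1/16*a_U
  a_T = 1/16*a_P + 7/16*a_Q + 0*a_R + 1/4*a_S + 1/16*a_T + 3/16*a_U

Substituting a_P = 1 and a_U = 0, rearrange to (I - Q) a = r where r[i] = P(i -> P):
  [1, -3/8, -1/8, -1/16] . (a_Q, a_R, a_S, a_T) = 5/16
  [0, 1, -5/16, -9/16] . (a_Q, a_R, a_S, a_T) = 1/16
  [-5/16, -3/16, 15/16, -3/8] . (a_Q, a_R, a_S, a_T) = 0
  [-7/16, 0, -1/4, 15/16] . (a_Q, a_R, a_S, a_T) = 1/16

Solving yields:
  a_Q = 17184/29851
  a_R = 13982/29851
  a_S = 14024/29851
  a_T = 13749/29851

Starting state is R, so the absorption probability is a_R = 13982/29851.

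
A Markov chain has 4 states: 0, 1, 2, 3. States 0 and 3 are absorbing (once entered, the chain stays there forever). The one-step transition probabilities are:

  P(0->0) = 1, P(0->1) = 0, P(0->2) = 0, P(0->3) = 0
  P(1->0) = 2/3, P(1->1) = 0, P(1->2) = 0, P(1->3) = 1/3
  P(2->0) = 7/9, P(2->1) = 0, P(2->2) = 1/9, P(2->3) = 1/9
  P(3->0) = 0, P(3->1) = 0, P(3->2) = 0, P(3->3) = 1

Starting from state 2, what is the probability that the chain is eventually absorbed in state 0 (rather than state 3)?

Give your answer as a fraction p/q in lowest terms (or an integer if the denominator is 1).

Answer: 7/8

Derivation:
Let a_i = P(absorbed in 0 | start in state i).
Boundary conditions: a_0 = 1, a_3 = 0.
For each transient state i, a_i = sum_j P(i->j) * a_j:
  a_1 = 2/3*a_0 + 0*a_1 + 0*a_2 + 1/3*a_3
  a_2 = 7/9*a_0 + 0*a_1 + 1/9*a_2 + 1/9*a_3

Substituting a_0 = 1 and a_3 = 0, rearrange to (I - Q) a = r where r[i] = P(i -> 0):
  [1, 0] . (a_1, a_2) = 2/3
  [0, 8/9] . (a_1, a_2) = 7/9

Solving yields:
  a_1 = 2/3
  a_2 = 7/8

Starting state is 2, so the absorption probability is a_2 = 7/8.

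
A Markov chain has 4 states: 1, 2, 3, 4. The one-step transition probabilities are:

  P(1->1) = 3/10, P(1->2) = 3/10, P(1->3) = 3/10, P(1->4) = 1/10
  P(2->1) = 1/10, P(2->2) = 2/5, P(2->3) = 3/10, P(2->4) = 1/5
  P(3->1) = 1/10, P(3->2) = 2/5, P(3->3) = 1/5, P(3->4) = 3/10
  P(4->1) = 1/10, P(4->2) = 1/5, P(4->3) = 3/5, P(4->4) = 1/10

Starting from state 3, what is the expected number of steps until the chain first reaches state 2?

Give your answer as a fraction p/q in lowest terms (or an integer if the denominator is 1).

Answer: 120/41

Derivation:
Let h_i = expected steps to first reach 2 from state i.
Boundary: h_2 = 0.
First-step equations for the other states:
  h_1 = 1 + 3/10*h_1 + 3/10*h_2 + 3/10*h_3 + 1/10*h_4
  h_3 = 1 + 1/10*h_1 + 2/5*h_2 + 1/5*h_3 + 3/10*h_4
  h_4 = 1 + 1/10*h_1 + 1/5*h_2 + 3/5*h_3 + 1/10*h_4

Substituting h_2 = 0 and rearranging gives the linear system (I - Q) h = 1:
  [7/10, -3/10, -1/10] . (h_1, h_3, h_4) = 1
  [-1/10, 4/5, -3/10] . (h_1, h_3, h_4) = 1
  [-1/10, -3/5, 9/10] . (h_1, h_3, h_4) = 1

Solving yields:
  h_1 = 130/41
  h_3 = 120/41
  h_4 = 140/41

Starting state is 3, so the expected hitting time is h_3 = 120/41.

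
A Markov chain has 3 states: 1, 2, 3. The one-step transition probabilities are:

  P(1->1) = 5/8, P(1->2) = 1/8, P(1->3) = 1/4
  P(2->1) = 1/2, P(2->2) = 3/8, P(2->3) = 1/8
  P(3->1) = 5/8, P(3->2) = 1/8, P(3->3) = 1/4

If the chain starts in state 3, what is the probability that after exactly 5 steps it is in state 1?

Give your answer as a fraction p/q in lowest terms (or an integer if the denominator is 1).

Answer: 2475/4096

Derivation:
Computing P^5 by repeated multiplication:
P^1 =
  1: [5/8, 1/8, 1/4]
  2: [1/2, 3/8, 1/8]
  3: [5/8, 1/8, 1/4]
P^2 =
  1: [39/64, 5/32, 15/64]
  2: [37/64, 7/32, 13/64]
  3: [39/64, 5/32, 15/64]
P^3 =
  1: [155/256, 21/128, 59/256]
  2: [153/256, 23/128, 57/256]
  3: [155/256, 21/128, 59/256]
P^4 =
  1: [619/1024, 85/512, 235/1024]
  2: [617/1024, 87/512, 233/1024]
  3: [619/1024, 85/512, 235/1024]
P^5 =
  1: [2475/4096, 341/2048, 939/4096]
  2: [2473/4096, 343/2048, 937/4096]
  3: [2475/4096, 341/2048, 939/4096]

(P^5)[3 -> 1] = 2475/4096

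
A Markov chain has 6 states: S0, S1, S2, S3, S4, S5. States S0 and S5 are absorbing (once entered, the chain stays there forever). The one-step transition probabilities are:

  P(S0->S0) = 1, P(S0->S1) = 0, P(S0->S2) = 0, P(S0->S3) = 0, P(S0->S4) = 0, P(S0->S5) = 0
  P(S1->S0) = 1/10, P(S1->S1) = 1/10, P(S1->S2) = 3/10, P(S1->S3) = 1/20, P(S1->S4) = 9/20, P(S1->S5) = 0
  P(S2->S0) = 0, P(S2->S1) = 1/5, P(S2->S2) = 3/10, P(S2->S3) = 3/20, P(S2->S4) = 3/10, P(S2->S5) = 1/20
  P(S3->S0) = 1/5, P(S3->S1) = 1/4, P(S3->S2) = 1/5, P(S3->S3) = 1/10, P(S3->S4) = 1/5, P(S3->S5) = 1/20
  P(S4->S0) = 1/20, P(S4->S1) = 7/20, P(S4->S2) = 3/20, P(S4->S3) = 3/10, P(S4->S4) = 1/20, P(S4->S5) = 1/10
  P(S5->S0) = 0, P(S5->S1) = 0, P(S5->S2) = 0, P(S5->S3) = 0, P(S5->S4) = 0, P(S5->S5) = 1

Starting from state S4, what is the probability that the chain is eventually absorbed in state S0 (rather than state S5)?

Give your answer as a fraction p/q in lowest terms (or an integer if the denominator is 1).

Let a_i = P(absorbed in S0 | start in state i).
Boundary conditions: a_S0 = 1, a_S5 = 0.
For each transient state i, a_i = sum_j P(i->j) * a_j:
  a_S1 = 1/10*a_S0 + 1/10*a_S1 + 3/10*a_S2 + 1/20*a_S3 + 9/20*a_S4 + 0*a_S5
  a_S2 = 0*a_S0 + 1/5*a_S1 + 3/10*a_S2 + 3/20*a_S3 + 3/10*a_S4 + 1/20*a_S5
  a_S3 = 1/5*a_S0 + 1/4*a_S1 + 1/5*a_S2 + 1/10*a_S3 + 1/5*a_S4 + 1/20*a_S5
  a_S4 = 1/20*a_S0 + 7/20*a_S1 + 3/20*a_S2 + 3/10*a_S3 + 1/20*a_S4 + 1/10*a_S5

Substituting a_S0 = 1 and a_S5 = 0, rearrange to (I - Q) a = r where r[i] = P(i -> S0):
  [9/10, -3/10, -1/20, -9/20] . (a_S1, a_S2, a_S3, a_S4) = 1/10
  [-1/5, 7/10, -3/20, -3/10] . (a_S1, a_S2, a_S3, a_S4) = 0
  [-1/4, -1/5, 9/10, -1/5] . (a_S1, a_S2, a_S3, a_S4) = 1/5
  [-7/20, -3/20, -3/10, 19/20] . (a_S1, a_S2, a_S3, a_S4) = 1/20

Solving yields:
  a_S1 = 16972/27233
  a_S2 = 15359/27233
  a_S3 = 17666/27233
  a_S4 = 15690/27233

Starting state is S4, so the absorption probability is a_S4 = 15690/27233.

Answer: 15690/27233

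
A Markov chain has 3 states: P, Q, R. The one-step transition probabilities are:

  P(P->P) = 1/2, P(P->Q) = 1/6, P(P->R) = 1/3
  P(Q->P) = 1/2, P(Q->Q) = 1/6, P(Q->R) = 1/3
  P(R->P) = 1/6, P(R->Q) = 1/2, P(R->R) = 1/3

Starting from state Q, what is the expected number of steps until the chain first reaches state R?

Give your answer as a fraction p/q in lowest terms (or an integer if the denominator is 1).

Let h_i = expected steps to first reach R from state i.
Boundary: h_R = 0.
First-step equations for the other states:
  h_P = 1 + 1/2*h_P + 1/6*h_Q + 1/3*h_R
  h_Q = 1 + 1/2*h_P + 1/6*h_Q + 1/3*h_R

Substituting h_R = 0 and rearranging gives the linear system (I - Q) h = 1:
  [1/2, -1/6] . (h_P, h_Q) = 1
  [-1/2, 5/6] . (h_P, h_Q) = 1

Solving yields:
  h_P = 3
  h_Q = 3

Starting state is Q, so the expected hitting time is h_Q = 3.

Answer: 3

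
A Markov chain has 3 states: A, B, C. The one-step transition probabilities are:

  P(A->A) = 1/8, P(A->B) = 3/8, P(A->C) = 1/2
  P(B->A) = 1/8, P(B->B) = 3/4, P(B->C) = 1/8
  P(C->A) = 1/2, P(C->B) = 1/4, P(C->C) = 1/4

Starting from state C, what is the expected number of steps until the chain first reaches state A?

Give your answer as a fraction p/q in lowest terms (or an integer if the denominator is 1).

Let h_i = expected steps to first reach A from state i.
Boundary: h_A = 0.
First-step equations for the other states:
  h_B = 1 + 1/8*h_A + 3/4*h_B + 1/8*h_C
  h_C = 1 + 1/2*h_A + 1/4*h_B + 1/4*h_C

Substituting h_A = 0 and rearranging gives the linear system (I - Q) h = 1:
  [1/4, -1/8] . (h_B, h_C) = 1
  [-1/4, 3/4] . (h_B, h_C) = 1

Solving yields:
  h_B = 28/5
  h_C = 16/5

Starting state is C, so the expected hitting time is h_C = 16/5.

Answer: 16/5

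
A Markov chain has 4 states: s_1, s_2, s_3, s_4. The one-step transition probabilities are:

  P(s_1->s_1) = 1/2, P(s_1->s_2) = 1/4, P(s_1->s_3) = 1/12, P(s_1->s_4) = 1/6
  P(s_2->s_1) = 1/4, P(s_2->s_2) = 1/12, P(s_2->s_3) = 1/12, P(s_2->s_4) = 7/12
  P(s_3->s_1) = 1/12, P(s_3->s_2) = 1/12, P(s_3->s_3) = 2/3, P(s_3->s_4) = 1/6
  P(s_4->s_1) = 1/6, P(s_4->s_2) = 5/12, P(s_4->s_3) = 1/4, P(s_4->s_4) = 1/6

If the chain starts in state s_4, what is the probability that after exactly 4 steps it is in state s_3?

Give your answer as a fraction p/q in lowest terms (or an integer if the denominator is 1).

Answer: 2017/6912

Derivation:
Computing P^4 by repeated multiplication:
P^1 =
  s_1: [1/2, 1/4, 1/12, 1/6]
  s_2: [1/4, 1/12, 1/12, 7/12]
  s_3: [1/12, 1/12, 2/3, 1/6]
  s_4: [1/6, 5/12, 1/4, 1/6]
P^2 =
  s_1: [25/72, 2/9, 23/144, 13/48]
  s_2: [1/4, 23/72, 11/48, 29/144]
  s_3: [7/48, 11/72, 1/2, 29/144]
  s_4: [17/72, 1/6, 37/144, 49/144]
P^3 =
  s_1: [497/1728, 25/108, 383/1728, 7/27]
  s_2: [445/1728, 83/432, 433/1728, 259/864]
  s_3: [161/864, 151/864, 353/864, 199/864]
  s_4: [137/576, 17/72, 167/576, 17/72]
P^4 =
  s_1: [5461/20736, 2257/10368, 5305/20736, 341/1296]
  s_2: [5135/20736, 2345/10368, 5795/20736, 1279/5184]
  s_3: [1085/5184, 991/5184, 3733/10368, 2483/10368]
  s_4: [1669/6912, 697/3456, 2017/6912, 229/864]

(P^4)[s_4 -> s_3] = 2017/6912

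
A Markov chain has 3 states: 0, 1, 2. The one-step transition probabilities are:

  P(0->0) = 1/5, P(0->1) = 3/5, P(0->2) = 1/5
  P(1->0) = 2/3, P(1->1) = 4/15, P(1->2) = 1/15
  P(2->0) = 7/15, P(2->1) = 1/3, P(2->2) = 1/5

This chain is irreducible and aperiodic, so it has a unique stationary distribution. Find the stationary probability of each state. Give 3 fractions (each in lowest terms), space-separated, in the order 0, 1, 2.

The stationary distribution satisfies pi = pi * P, i.e.:
  pi_0 = 1/5*pi_0 + 2/3*pi_1 + 7/15*pi_2
  pi_1 = 3/5*pi_0 + 4/15*pi_1 + 1/3*pi_2
  pi_2 = 1/5*pi_0 + 1/15*pi_1 + 1/5*pi_2
with normalization: pi_0 + pi_1 + pi_2 = 1.

Using the first 2 balance equations plus normalization, the linear system A*pi = b is:
  [-4/5, 2/3, 7/15] . pi = 0
  [3/5, -11/15, 1/3] . pi = 0
  [1, 1, 1] . pi = 1

Solving yields:
  pi_0 = 127/292
  pi_1 = 123/292
  pi_2 = 21/146

Verification (pi * P):
  127/292*1/5 + 123/292*2/3 + 21/146*7/15 = 127/292 = pi_0  (ok)
  127/292*3/5 + 123/292*4/15 + 21/146*1/3 = 123/292 = pi_1  (ok)
  127/292*1/5 + 123/292*1/15 + 21/146*1/5 = 21/146 = pi_2  (ok)

Answer: 127/292 123/292 21/146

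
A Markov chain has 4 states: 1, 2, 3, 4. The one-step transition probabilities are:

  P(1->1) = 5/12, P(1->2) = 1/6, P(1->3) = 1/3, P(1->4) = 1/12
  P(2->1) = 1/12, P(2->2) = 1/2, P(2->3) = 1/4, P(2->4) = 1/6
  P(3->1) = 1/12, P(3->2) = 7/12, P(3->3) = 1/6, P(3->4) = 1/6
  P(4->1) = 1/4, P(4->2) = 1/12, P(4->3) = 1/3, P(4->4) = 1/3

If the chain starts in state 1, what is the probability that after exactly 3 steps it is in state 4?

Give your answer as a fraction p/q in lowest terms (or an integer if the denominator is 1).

Computing P^3 by repeated multiplication:
P^1 =
  1: [5/12, 1/6, 1/3, 1/12]
  2: [1/12, 1/2, 1/4, 1/6]
  3: [1/12, 7/12, 1/6, 1/6]
  4: [1/4, 1/12, 1/3, 1/3]
P^2 =
  1: [17/72, 17/48, 19/72, 7/48]
  2: [5/36, 61/144, 1/4, 3/16]
  3: [5/36, 5/12, 37/144, 3/16]
  4: [2/9, 11/36, 13/48, 29/144]
P^3 =
  1: [161/864, 661/1728, 449/1728, 37/216]
  2: [139/864, 685/1728, 443/1728, 161/864]
  3: [139/864, 343/864, 221/864, 161/864]
  4: [55/288, 35/96, 227/864, 157/864]

(P^3)[1 -> 4] = 37/216

Answer: 37/216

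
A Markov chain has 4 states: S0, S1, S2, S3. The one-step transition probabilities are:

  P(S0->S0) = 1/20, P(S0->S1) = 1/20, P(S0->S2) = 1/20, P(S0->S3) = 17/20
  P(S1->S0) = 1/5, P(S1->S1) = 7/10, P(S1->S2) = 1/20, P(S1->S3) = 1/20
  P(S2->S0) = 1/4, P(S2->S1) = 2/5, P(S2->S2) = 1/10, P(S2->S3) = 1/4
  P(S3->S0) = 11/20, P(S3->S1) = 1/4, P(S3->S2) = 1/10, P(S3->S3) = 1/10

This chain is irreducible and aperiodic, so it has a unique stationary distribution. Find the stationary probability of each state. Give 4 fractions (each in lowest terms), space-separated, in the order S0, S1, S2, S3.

The stationary distribution satisfies pi = pi * P, i.e.:
  pi_S0 = 1/20*pi_S0 + 1/5*pi_S1 + 1/4*pi_S2 + 11/20*pi_S3
  pi_S1 = 1/20*pi_S0 + 7/10*pi_S1 + 2/5*pi_S2 + 1/4*pi_S3
  pi_S2 = 1/20*pi_S0 + 1/20*pi_S1 + 1/10*pi_S2 + 1/10*pi_S3
  pi_S3 = 17/20*pi_S0 + 1/20*pi_S1 + 1/4*pi_S2 + 1/10*pi_S3
with normalization: pi_S0 + pi_S1 + pi_S2 + pi_S3 = 1.

Using the first 3 balance equations plus normalization, the linear system A*pi = b is:
  [-19/20, 1/5, 1/4, 11/20] . pi = 0
  [1/20, -3/10, 2/5, 1/4] . pi = 0
  [1/20, 1/20, -9/10, 1/10] . pi = 0
  [1, 1, 1, 1] . pi = 1

Solving yields:
  pi_S0 = 1609/6067
  pi_S1 = 2285/6067
  pi_S2 = 412/6067
  pi_S3 = 1761/6067

Verification (pi * P):
  1609/6067*1/20 + 2285/6067*1/5 + 412/6067*1/4 + 1761/6067*11/20 = 1609/6067 = pi_S0  (ok)
  1609/6067*1/20 + 2285/6067*7/10 + 412/6067*2/5 + 1761/6067*1/4 = 2285/6067 = pi_S1  (ok)
  1609/6067*1/20 + 2285/6067*1/20 + 412/6067*1/10 + 1761/6067*1/10 = 412/6067 = pi_S2  (ok)
  1609/6067*17/20 + 2285/6067*1/20 + 412/6067*1/4 + 1761/6067*1/10 = 1761/6067 = pi_S3  (ok)

Answer: 1609/6067 2285/6067 412/6067 1761/6067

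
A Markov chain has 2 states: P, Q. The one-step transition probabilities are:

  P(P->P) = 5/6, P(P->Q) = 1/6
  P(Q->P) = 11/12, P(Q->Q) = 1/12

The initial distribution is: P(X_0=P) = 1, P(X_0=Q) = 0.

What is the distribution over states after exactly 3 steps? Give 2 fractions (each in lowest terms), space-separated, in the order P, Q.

Answer: 731/864 133/864

Derivation:
Propagating the distribution step by step (d_{t+1} = d_t * P):
d_0 = (P=1, Q=0)
  d_1[P] = 1*5/6 + 0*11/12 = 5/6
  d_1[Q] = 1*1/6 + 0*1/12 = 1/6
d_1 = (P=5/6, Q=1/6)
  d_2[P] = 5/6*5/6 + 1/6*11/12 = 61/72
  d_2[Q] = 5/6*1/6 + 1/6*1/12 = 11/72
d_2 = (P=61/72, Q=11/72)
  d_3[P] = 61/72*5/6 + 11/72*11/12 = 731/864
  d_3[Q] = 61/72*1/6 + 11/72*1/12 = 133/864
d_3 = (P=731/864, Q=133/864)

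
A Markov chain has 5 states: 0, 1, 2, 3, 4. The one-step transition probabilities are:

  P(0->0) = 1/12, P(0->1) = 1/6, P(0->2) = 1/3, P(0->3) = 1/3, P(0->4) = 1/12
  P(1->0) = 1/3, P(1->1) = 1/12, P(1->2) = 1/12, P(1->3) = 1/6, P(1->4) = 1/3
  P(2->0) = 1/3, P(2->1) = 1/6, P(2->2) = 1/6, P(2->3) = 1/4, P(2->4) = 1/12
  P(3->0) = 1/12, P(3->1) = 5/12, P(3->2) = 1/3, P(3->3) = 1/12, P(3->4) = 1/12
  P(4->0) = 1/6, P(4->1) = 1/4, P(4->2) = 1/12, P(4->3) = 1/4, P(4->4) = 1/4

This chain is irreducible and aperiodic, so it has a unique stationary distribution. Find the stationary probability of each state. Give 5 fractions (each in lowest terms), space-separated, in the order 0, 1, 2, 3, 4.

The stationary distribution satisfies pi = pi * P, i.e.:
  pi_0 = 1/12*pi_0 + 1/3*pi_1 + 1/3*pi_2 + 1/12*pi_3 + 1/6*pi_4
  pi_1 = 1/6*pi_0 + 1/12*pi_1 + 1/6*pi_2 + 5/12*pi_3 + 1/4*pi_4
  pi_2 = 1/3*pi_0 + 1/12*pi_1 + 1/6*pi_2 + 1/3*pi_3 + 1/12*pi_4
  pi_3 = 1/3*pi_0 + 1/6*pi_1 + 1/4*pi_2 + 1/12*pi_3 + 1/4*pi_4
  pi_4 = 1/12*pi_0 + 1/3*pi_1 + 1/12*pi_2 + 1/12*pi_3 + 1/4*pi_4
with normalization: pi_0 + pi_1 + pi_2 + pi_3 + pi_4 = 1.

Using the first 4 balance equations plus normalization, the linear system A*pi = b is:
  [-11/12, 1/3, 1/3, 1/12, 1/6] . pi = 0
  [1/6, -11/12, 1/6, 5/12, 1/4] . pi = 0
  [1/3, 1/12, -5/6, 1/3, 1/12] . pi = 0
  [1/3, 1/6, 1/4, -11/12, 1/4] . pi = 0
  [1, 1, 1, 1, 1] . pi = 1

Solving yields:
  pi_0 = 5560/27519
  pi_1 = 1979/9173
  pi_2 = 1873/9173
  pi_3 = 5870/27519
  pi_4 = 1511/9173

Verification (pi * P):
  5560/27519*1/12 + 1979/9173*1/3 + 1873/9173*1/3 + 5870/27519*1/12 + 1511/9173*1/6 = 5560/27519 = pi_0  (ok)
  5560/27519*1/6 + 1979/9173*1/12 + 1873/9173*1/6 + 5870/27519*5/12 + 1511/9173*1/4 = 1979/9173 = pi_1  (ok)
  5560/27519*1/3 + 1979/9173*1/12 + 1873/9173*1/6 + 5870/27519*1/3 + 1511/9173*1/12 = 1873/9173 = pi_2  (ok)
  5560/27519*1/3 + 1979/9173*1/6 + 1873/9173*1/4 + 5870/27519*1/12 + 1511/9173*1/4 = 5870/27519 = pi_3  (ok)
  5560/27519*1/12 + 1979/9173*1/3 + 1873/9173*1/12 + 5870/27519*1/12 + 1511/9173*1/4 = 1511/9173 = pi_4  (ok)

Answer: 5560/27519 1979/9173 1873/9173 5870/27519 1511/9173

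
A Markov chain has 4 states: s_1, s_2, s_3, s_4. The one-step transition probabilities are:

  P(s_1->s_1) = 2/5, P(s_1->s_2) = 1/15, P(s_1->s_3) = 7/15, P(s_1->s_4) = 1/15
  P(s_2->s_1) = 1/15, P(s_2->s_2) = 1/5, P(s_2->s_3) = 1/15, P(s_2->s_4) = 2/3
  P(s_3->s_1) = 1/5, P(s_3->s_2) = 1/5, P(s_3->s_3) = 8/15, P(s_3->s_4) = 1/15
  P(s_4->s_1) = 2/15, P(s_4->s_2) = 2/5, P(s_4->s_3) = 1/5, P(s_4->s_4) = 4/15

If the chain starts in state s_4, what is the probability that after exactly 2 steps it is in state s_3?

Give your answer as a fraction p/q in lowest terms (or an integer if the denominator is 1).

Computing P^2 by repeated multiplication:
P^1 =
  s_1: [2/5, 1/15, 7/15, 1/15]
  s_2: [1/15, 1/5, 1/15, 2/3]
  s_3: [1/5, 1/5, 8/15, 1/15]
  s_4: [2/15, 2/5, 1/5, 4/15]
P^2 =
  s_1: [4/15, 4/25, 34/75, 3/25]
  s_2: [32/225, 73/225, 16/75, 8/25]
  s_3: [47/225, 14/75, 91/225, 1/5]
  s_4: [7/45, 53/225, 56/225, 9/25]

(P^2)[s_4 -> s_3] = 56/225

Answer: 56/225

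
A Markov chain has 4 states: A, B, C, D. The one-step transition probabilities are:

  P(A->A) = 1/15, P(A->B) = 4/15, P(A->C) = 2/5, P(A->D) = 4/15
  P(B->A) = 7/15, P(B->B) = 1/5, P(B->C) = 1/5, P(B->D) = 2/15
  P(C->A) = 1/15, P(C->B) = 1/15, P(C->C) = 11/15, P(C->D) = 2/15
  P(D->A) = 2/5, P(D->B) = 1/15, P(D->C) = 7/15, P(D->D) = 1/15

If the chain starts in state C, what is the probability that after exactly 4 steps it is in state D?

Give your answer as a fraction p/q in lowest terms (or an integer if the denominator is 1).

Computing P^4 by repeated multiplication:
P^1 =
  A: [1/15, 4/15, 2/5, 4/15]
  B: [7/15, 1/5, 1/5, 2/15]
  C: [1/15, 1/15, 11/15, 2/15]
  D: [2/5, 1/15, 7/15, 1/15]
P^2 =
  A: [59/225, 26/225, 112/225, 28/225]
  B: [43/225, 14/75, 98/225, 14/75]
  C: [31/225, 4/45, 16/25, 2/15]
  D: [26/225, 7/45, 41/75, 41/225]
P^3 =
  A: [521/3375, 454/3375, 124/225, 4/25]
  B: [229/1125, 146/1125, 1756/3375, 494/3375]
  C: [11/75, 358/3375, 136/225, 482/3375]
  D: [128/675, 373/3375, 1901/3375, 461/3375]
P^4 =
  A: [2933/16875, 5846/50625, 1064/1875, 7252/50625]
  B: [8473/50625, 2104/16875, 5642/10125, 1526/10125]
  C: [7933/50625, 5576/50625, 29858/50625, 7258/50625]
  D: [7918/50625, 6041/50625, 3233/5625, 841/5625]

(P^4)[C -> D] = 7258/50625

Answer: 7258/50625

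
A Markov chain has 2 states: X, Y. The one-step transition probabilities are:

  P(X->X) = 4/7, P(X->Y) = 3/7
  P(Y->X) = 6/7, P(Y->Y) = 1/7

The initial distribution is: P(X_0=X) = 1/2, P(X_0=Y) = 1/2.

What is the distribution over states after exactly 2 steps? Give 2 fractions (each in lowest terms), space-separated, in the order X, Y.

Answer: 32/49 17/49

Derivation:
Propagating the distribution step by step (d_{t+1} = d_t * P):
d_0 = (X=1/2, Y=1/2)
  d_1[X] = 1/2*4/7 + 1/2*6/7 = 5/7
  d_1[Y] = 1/2*3/7 + 1/2*1/7 = 2/7
d_1 = (X=5/7, Y=2/7)
  d_2[X] = 5/7*4/7 + 2/7*6/7 = 32/49
  d_2[Y] = 5/7*3/7 + 2/7*1/7 = 17/49
d_2 = (X=32/49, Y=17/49)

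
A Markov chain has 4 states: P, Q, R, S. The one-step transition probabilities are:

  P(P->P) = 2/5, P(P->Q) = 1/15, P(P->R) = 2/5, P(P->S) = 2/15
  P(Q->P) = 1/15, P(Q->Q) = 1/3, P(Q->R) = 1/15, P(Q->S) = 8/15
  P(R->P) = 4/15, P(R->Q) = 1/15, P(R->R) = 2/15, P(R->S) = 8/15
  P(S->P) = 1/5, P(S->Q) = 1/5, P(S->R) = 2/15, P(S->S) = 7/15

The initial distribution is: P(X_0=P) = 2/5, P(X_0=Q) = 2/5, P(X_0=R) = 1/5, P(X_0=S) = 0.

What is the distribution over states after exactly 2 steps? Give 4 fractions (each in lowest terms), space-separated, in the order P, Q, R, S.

Answer: 269/1125 61/375 209/1125 464/1125

Derivation:
Propagating the distribution step by step (d_{t+1} = d_t * P):
d_0 = (P=2/5, Q=2/5, R=1/5, S=0)
  d_1[P] = 2/5*2/5 + 2/5*1/15 + 1/5*4/15 + 0*1/5 = 6/25
  d_1[Q] = 2/5*1/15 + 2/5*1/3 + 1/5*1/15 + 0*1/5 = 13/75
  d_1[R] = 2/5*2/5 + 2/5*1/15 + 1/5*2/15 + 0*2/15 = 16/75
  d_1[S] = 2/5*2/15 + 2/5*8/15 + 1/5*8/15 + 0*7/15 = 28/75
d_1 = (P=6/25, Q=13/75, R=16/75, S=28/75)
  d_2[P] = 6/25*2/5 + 13/75*1/15 + 16/75*4/15 + 28/75*1/5 = 269/1125
  d_2[Q] = 6/25*1/15 + 13/75*1/3 + 16/75*1/15 + 28/75*1/5 = 61/375
  d_2[R] = 6/25*2/5 + 13/75*1/15 + 16/75*2/15 + 28/75*2/15 = 209/1125
  d_2[S] = 6/25*2/15 + 13/75*8/15 + 16/75*8/15 + 28/75*7/15 = 464/1125
d_2 = (P=269/1125, Q=61/375, R=209/1125, S=464/1125)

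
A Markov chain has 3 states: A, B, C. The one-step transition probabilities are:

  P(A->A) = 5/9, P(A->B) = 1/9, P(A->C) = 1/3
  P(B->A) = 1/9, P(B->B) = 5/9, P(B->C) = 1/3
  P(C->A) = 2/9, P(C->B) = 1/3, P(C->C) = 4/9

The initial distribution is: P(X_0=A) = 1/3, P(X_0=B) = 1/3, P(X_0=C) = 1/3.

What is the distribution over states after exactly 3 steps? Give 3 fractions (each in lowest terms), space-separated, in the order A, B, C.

Answer: 610/2187 757/2187 820/2187

Derivation:
Propagating the distribution step by step (d_{t+1} = d_t * P):
d_0 = (A=1/3, B=1/3, C=1/3)
  d_1[A] = 1/3*5/9 + 1/3*1/9 + 1/3*2/9 = 8/27
  d_1[B] = 1/3*1/9 + 1/3*5/9 + 1/3*1/3 = 1/3
  d_1[C] = 1/3*1/3 + 1/3*1/3 + 1/3*4/9 = 10/27
d_1 = (A=8/27, B=1/3, C=10/27)
  d_2[A] = 8/27*5/9 + 1/3*1/9 + 10/27*2/9 = 23/81
  d_2[B] = 8/27*1/9 + 1/3*5/9 + 10/27*1/3 = 83/243
  d_2[C] = 8/27*1/3 + 1/3*1/3 + 10/27*4/9 = 91/243
d_2 = (A=23/81, B=83/243, C=91/243)
  d_3[A] = 23/81*5/9 + 83/243*1/9 + 91/243*2/9 = 610/2187
  d_3[B] = 23/81*1/9 + 83/243*5/9 + 91/243*1/3 = 757/2187
  d_3[C] = 23/81*1/3 + 83/243*1/3 + 91/243*4/9 = 820/2187
d_3 = (A=610/2187, B=757/2187, C=820/2187)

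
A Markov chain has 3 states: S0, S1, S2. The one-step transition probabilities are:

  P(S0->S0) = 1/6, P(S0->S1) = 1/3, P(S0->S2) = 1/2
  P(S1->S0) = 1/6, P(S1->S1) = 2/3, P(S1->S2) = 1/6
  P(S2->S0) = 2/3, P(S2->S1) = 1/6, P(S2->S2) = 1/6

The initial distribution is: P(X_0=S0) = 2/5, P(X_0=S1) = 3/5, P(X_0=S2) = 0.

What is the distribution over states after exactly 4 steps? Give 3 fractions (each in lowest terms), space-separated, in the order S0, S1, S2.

Propagating the distribution step by step (d_{t+1} = d_t * P):
d_0 = (S0=2/5, S1=3/5, S2=0)
  d_1[S0] = 2/5*1/6 + 3/5*1/6 + 0*2/3 = 1/6
  d_1[S1] = 2/5*1/3 + 3/5*2/3 + 0*1/6 = 8/15
  d_1[S2] = 2/5*1/2 + 3/5*1/6 + 0*1/6 = 3/10
d_1 = (S0=1/6, S1=8/15, S2=3/10)
  d_2[S0] = 1/6*1/6 + 8/15*1/6 + 3/10*2/3 = 19/60
  d_2[S1] = 1/6*1/3 + 8/15*2/3 + 3/10*1/6 = 83/180
  d_2[S2] = 1/6*1/2 + 8/15*1/6 + 3/10*1/6 = 2/9
d_2 = (S0=19/60, S1=83/180, S2=2/9)
  d_3[S0] = 19/60*1/6 + 83/180*1/6 + 2/9*2/3 = 5/18
  d_3[S1] = 19/60*1/3 + 83/180*2/3 + 2/9*1/6 = 9/20
  d_3[S2] = 19/60*1/2 + 83/180*1/6 + 2/9*1/6 = 49/180
d_3 = (S0=5/18, S1=9/20, S2=49/180)
  d_4[S0] = 5/18*1/6 + 9/20*1/6 + 49/180*2/3 = 109/360
  d_4[S1] = 5/18*1/3 + 9/20*2/3 + 49/180*1/6 = 473/1080
  d_4[S2] = 5/18*1/2 + 9/20*1/6 + 49/180*1/6 = 7/27
d_4 = (S0=109/360, S1=473/1080, S2=7/27)

Answer: 109/360 473/1080 7/27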